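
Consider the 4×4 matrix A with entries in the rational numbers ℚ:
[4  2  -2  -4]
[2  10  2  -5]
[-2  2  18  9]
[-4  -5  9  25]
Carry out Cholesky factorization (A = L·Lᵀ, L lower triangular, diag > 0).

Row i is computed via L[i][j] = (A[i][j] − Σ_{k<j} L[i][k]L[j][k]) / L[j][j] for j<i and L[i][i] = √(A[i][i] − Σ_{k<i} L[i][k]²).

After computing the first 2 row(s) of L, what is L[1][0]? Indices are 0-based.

Step 1: L[0][0] = √(4) = 2.
  L[1][0] = (2) / L[0][0] = 1.
Step 2: L[1][1] = √(9) = 3.

L[1][0] = 1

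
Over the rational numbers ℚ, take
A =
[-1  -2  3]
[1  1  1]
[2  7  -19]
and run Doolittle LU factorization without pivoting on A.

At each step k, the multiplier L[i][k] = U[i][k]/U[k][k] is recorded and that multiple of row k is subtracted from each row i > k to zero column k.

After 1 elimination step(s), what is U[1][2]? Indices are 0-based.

U[1][2] = 4

Step 1: pivot at (0,0) is -1.
  row1 ← row1 − (-1)·row0  ⇒  L[1][0]=-1, U row1=(0, -1, 4)
  row2 ← row2 − (-2)·row0  ⇒  L[2][0]=-2, U row2=(0, 3, -13)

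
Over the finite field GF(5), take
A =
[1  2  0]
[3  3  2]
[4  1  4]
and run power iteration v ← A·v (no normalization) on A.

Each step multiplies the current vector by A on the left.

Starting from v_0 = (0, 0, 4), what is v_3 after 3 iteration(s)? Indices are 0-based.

v_3 = (3, 0, 3)

v_0 = (0, 0, 4).
v_1 = A·v_0 = (0, 3, 1).
v_2 = A·v_1 = (1, 1, 2).
v_3 = A·v_2 = (3, 0, 3).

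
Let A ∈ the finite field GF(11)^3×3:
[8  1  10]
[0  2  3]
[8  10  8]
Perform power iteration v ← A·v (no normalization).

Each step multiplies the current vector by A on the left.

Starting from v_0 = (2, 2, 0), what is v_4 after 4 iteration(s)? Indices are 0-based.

v_4 = (4, 2, 4)

v_0 = (2, 2, 0).
v_1 = A·v_0 = (7, 4, 3).
v_2 = A·v_1 = (2, 6, 10).
v_3 = A·v_2 = (1, 9, 2).
v_4 = A·v_3 = (4, 2, 4).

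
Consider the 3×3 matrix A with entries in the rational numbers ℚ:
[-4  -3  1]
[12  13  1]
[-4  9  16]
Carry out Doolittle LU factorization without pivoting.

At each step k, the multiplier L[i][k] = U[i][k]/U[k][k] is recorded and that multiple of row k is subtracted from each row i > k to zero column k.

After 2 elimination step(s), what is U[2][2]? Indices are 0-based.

U[2][2] = 3

Step 1: pivot at (0,0) is -4.
  row1 ← row1 − (-3)·row0  ⇒  L[1][0]=-3, U row1=(0, 4, 4)
  row2 ← row2 − (1)·row0  ⇒  L[2][0]=1, U row2=(0, 12, 15)
Step 2: pivot at (1,1) is 4.
  row2 ← row2 − (3)·row1  ⇒  L[2][1]=3, U row2=(0, 0, 3)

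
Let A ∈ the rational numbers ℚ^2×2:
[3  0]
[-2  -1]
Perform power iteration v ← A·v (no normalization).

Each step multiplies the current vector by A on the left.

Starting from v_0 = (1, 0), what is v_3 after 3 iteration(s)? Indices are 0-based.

v_3 = (27, -14)

v_0 = (1, 0).
v_1 = A·v_0 = (3, -2).
v_2 = A·v_1 = (9, -4).
v_3 = A·v_2 = (27, -14).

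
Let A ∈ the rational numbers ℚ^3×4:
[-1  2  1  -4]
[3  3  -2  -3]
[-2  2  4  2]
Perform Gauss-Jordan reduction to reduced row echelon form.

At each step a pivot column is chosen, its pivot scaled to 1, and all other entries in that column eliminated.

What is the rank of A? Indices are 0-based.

[1] R0 /= -1  ⇒  (1, -2, -1, 4)
     R1 -= 3·R0  ⇒  (0, 9, 1, -15)
     R2 -= -2·R0  ⇒  (0, -2, 2, 10)
[2] R1 /= 9  ⇒  (0, 1, 1/9, -5/3)
     R0 -= -2·R1  ⇒  (1, 0, -7/9, 2/3)
     R2 -= -2·R1  ⇒  (0, 0, 20/9, 20/3)
[3] R2 /= 20/9  ⇒  (0, 0, 1, 3)
     R0 -= -7/9·R2  ⇒  (1, 0, 0, 3)
     R1 -= 1/9·R2  ⇒  (0, 1, 0, -2)

rank = 3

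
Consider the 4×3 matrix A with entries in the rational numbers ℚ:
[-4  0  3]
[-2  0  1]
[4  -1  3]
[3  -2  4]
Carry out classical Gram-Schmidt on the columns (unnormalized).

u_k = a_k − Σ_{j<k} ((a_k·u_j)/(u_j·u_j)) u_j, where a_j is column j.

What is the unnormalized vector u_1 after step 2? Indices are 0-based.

Step 1: u_0 = a_0 = (-4, -2, 4, 3).
Step 2: u_1 = a_1 − (-2/9)·u_0 = (-8/9, -4/9, -1/9, -4/3).

u_1 = (-8/9, -4/9, -1/9, -4/3)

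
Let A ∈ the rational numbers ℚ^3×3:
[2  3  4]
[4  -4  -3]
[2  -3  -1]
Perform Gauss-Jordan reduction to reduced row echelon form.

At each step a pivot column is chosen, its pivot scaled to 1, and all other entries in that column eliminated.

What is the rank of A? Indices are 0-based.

[1] R0 /= 2  ⇒  (1, 3/2, 2)
     R1 -= 4·R0  ⇒  (0, -10, -11)
     R2 -= 2·R0  ⇒  (0, -6, -5)
[2] R1 /= -10  ⇒  (0, 1, 11/10)
     R0 -= 3/2·R1  ⇒  (1, 0, 7/20)
     R2 -= -6·R1  ⇒  (0, 0, 8/5)
[3] R2 /= 8/5  ⇒  (0, 0, 1)
     R0 -= 7/20·R2  ⇒  (1, 0, 0)
     R1 -= 11/10·R2  ⇒  (0, 1, 0)

rank = 3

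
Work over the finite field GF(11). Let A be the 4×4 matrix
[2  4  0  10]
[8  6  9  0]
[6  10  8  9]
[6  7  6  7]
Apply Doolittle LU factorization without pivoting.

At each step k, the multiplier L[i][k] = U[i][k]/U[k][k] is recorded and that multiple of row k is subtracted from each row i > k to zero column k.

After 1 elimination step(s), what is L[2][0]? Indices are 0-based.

L[2][0] = 3

k=0: U[0][0]=2
  eliminate (1,0): mult=4, new row 1: (0, 1, 9, 4); set L[1][0]=4
  eliminate (2,0): mult=3, new row 2: (0, 9, 8, 1); set L[2][0]=3
  eliminate (3,0): mult=3, new row 3: (0, 6, 6, 10); set L[3][0]=3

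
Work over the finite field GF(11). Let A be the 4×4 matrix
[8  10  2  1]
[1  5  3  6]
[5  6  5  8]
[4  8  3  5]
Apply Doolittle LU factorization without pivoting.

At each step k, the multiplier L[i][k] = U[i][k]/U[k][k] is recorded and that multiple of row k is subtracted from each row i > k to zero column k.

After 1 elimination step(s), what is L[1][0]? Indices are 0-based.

L[1][0] = 7

Step 1: pivot at (0,0) is 8.
  row1 ← row1 − (7)·row0  ⇒  L[1][0]=7, U row1=(0, 1, 0, 10)
  row2 ← row2 − (2)·row0  ⇒  L[2][0]=2, U row2=(0, 8, 1, 6)
  row3 ← row3 − (6)·row0  ⇒  L[3][0]=6, U row3=(0, 3, 2, 10)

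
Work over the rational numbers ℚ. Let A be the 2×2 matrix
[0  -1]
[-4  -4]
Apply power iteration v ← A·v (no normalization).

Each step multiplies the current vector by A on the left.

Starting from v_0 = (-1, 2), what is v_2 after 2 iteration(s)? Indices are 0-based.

v_2 = (4, 24)

v_0 = (-1, 2).
v_1 = A·v_0 = (-2, -4).
v_2 = A·v_1 = (4, 24).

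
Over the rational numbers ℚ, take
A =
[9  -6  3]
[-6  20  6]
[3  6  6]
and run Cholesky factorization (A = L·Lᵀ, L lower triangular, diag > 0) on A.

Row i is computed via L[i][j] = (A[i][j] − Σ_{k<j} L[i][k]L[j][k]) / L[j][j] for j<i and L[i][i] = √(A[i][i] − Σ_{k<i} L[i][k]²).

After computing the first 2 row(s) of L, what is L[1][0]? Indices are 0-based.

Step 1: L[0][0] = √(9) = 3.
  L[1][0] = (-6) / L[0][0] = -2.
Step 2: L[1][1] = √(16) = 4.

L[1][0] = -2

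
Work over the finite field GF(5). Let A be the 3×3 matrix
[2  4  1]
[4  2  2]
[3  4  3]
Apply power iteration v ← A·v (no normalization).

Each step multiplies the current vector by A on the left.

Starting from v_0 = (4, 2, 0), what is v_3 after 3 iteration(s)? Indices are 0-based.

v_0 = (4, 2, 0).
v_1 = A·v_0 = (1, 0, 0).
v_2 = A·v_1 = (2, 4, 3).
v_3 = A·v_2 = (3, 2, 1).

v_3 = (3, 2, 1)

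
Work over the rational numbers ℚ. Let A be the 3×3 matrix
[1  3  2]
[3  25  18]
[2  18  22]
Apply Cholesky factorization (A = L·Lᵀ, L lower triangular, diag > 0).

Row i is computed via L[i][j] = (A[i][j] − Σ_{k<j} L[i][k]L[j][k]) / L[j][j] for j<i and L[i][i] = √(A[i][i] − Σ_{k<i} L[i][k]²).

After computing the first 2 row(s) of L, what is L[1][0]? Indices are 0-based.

Step 1: L[0][0] = √(1) = 1.
  L[1][0] = (3) / L[0][0] = 3.
Step 2: L[1][1] = √(16) = 4.

L[1][0] = 3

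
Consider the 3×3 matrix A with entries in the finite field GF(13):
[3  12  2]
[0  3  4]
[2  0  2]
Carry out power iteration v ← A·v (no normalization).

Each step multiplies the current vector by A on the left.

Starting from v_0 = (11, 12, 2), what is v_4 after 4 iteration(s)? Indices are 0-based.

v_4 = (2, 5, 4)

v_0 = (11, 12, 2).
v_1 = A·v_0 = (12, 5, 0).
v_2 = A·v_1 = (5, 2, 11).
v_3 = A·v_2 = (9, 11, 6).
v_4 = A·v_3 = (2, 5, 4).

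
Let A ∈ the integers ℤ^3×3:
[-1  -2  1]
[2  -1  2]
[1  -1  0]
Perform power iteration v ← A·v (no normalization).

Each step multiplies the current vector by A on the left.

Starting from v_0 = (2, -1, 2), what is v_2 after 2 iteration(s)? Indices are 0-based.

v_2 = (-17, 1, -7)

v_0 = (2, -1, 2).
v_1 = A·v_0 = (2, 9, 3).
v_2 = A·v_1 = (-17, 1, -7).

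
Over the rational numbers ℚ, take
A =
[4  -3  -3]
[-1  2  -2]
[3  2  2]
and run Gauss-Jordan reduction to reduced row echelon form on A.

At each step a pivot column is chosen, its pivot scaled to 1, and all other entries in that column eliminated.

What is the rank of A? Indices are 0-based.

pivot(0,0)=4: scale R0 → (1, -3/4, -3/4)
  clear (1,0): R1 −= (-1)R0 → (0, 5/4, -11/4)
  clear (2,0): R2 −= (3)R0 → (0, 17/4, 17/4)
pivot(1,1)=5/4: scale R1 → (0, 1, -11/5)
  clear (0,1): R0 −= (-3/4)R1 → (1, 0, -12/5)
  clear (2,1): R2 −= (17/4)R1 → (0, 0, 68/5)
pivot(2,2)=68/5: scale R2 → (0, 0, 1)
  clear (0,2): R0 −= (-12/5)R2 → (1, 0, 0)
  clear (1,2): R1 −= (-11/5)R2 → (0, 1, 0)

rank = 3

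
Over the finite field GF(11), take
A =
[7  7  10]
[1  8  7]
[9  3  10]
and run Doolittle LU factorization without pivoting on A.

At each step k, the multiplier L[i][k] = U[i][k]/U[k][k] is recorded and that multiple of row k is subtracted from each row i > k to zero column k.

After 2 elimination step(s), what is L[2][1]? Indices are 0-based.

k=0: U[0][0]=7
  eliminate (1,0): mult=8, new row 1: (0, 7, 4); set L[1][0]=8
  eliminate (2,0): mult=6, new row 2: (0, 5, 5); set L[2][0]=6
k=1: U[1][1]=7
  eliminate (2,1): mult=7, new row 2: (0, 0, 10); set L[2][1]=7

L[2][1] = 7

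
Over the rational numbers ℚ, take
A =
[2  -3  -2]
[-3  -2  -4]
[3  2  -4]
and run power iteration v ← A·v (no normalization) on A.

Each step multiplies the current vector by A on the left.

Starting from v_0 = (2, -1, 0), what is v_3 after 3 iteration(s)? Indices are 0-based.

v_0 = (2, -1, 0).
v_1 = A·v_0 = (7, -4, 4).
v_2 = A·v_1 = (18, -29, -3).
v_3 = A·v_2 = (129, 16, 8).

v_3 = (129, 16, 8)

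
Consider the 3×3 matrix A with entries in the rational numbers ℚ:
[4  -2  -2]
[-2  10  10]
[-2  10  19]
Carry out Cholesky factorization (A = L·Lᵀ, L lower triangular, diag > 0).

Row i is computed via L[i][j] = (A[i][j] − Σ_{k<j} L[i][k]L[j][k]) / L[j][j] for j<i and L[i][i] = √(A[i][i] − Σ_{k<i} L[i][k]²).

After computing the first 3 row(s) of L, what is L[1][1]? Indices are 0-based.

Step 1: L[0][0] = √(4) = 2.
  L[1][0] = (-2) / L[0][0] = -1.
Step 2: L[1][1] = √(9) = 3.
  L[2][0] = (-2) / L[0][0] = -1.
  L[2][1] = (9) / L[1][1] = 3.
Step 3: L[2][2] = √(9) = 3.

L[1][1] = 3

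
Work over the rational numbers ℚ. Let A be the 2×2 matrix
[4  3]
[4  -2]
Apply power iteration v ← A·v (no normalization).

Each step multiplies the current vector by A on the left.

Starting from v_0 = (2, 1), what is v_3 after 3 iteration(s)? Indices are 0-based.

v_0 = (2, 1).
v_1 = A·v_0 = (11, 6).
v_2 = A·v_1 = (62, 32).
v_3 = A·v_2 = (344, 184).

v_3 = (344, 184)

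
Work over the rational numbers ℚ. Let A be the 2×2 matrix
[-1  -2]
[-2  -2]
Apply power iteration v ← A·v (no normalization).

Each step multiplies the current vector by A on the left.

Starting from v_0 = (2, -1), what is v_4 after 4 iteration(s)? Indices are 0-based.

v_0 = (2, -1).
v_1 = A·v_0 = (0, -2).
v_2 = A·v_1 = (4, 4).
v_3 = A·v_2 = (-12, -16).
v_4 = A·v_3 = (44, 56).

v_4 = (44, 56)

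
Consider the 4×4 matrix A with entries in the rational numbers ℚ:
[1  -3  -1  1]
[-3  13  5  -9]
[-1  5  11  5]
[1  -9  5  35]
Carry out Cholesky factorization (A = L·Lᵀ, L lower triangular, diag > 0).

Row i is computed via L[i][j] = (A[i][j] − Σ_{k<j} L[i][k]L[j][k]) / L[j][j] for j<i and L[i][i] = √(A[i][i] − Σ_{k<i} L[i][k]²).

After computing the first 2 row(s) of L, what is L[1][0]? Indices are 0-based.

L[1][0] = -3

Step 1: L[0][0] = √(1) = 1.
  L[1][0] = (-3) / L[0][0] = -3.
Step 2: L[1][1] = √(4) = 2.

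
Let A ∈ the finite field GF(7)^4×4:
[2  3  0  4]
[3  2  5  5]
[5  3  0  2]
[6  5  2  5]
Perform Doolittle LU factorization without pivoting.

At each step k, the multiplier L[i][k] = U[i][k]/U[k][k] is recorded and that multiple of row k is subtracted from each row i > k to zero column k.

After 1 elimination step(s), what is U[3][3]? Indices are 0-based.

U[3][3] = 0

k=0: U[0][0]=2
  eliminate (1,0): mult=5, new row 1: (0, 1, 5, 6); set L[1][0]=5
  eliminate (2,0): mult=6, new row 2: (0, 6, 0, 6); set L[2][0]=6
  eliminate (3,0): mult=3, new row 3: (0, 3, 2, 0); set L[3][0]=3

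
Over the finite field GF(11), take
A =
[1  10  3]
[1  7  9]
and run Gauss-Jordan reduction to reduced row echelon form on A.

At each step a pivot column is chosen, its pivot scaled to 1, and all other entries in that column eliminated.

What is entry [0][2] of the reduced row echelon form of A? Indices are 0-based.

step 1: normalize row 0 (÷1) = (1, 10, 3)
  row 1: subtract 1×row0 = (0, 8, 6)
step 2: normalize row 1 (÷8) = (0, 1, 9)
  row 0: subtract 10×row1 = (1, 0, 1)

M[0][2] = 1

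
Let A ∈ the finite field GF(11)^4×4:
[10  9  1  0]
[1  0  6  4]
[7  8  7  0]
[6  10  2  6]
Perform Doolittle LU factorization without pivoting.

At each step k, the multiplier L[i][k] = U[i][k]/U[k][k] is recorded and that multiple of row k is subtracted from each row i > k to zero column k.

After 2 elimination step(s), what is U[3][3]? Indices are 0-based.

U[3][3] = 2

Step 1: pivot at (0,0) is 10.
  row1 ← row1 − (10)·row0  ⇒  L[1][0]=10, U row1=(0, 9, 7, 4)
  row2 ← row2 − (4)·row0  ⇒  L[2][0]=4, U row2=(0, 5, 3, 0)
  row3 ← row3 − (5)·row0  ⇒  L[3][0]=5, U row3=(0, 9, 8, 6)
Step 2: pivot at (1,1) is 9.
  row2 ← row2 − (3)·row1  ⇒  L[2][1]=3, U row2=(0, 0, 4, 10)
  row3 ← row3 − (1)·row1  ⇒  L[3][1]=1, U row3=(0, 0, 1, 2)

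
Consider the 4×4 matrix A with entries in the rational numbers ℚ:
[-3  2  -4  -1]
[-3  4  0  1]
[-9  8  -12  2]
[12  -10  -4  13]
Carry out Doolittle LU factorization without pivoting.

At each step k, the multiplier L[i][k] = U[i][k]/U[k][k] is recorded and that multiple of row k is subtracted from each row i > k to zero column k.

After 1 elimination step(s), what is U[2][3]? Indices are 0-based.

U[2][3] = 5

[col 0] pivot -3
  R1 -= 1*R0 → (0, 2, 4, 2)  (L[1][0] := 1)
  R2 -= 3*R0 → (0, 2, 0, 5)  (L[2][0] := 3)
  R3 -= -4*R0 → (0, -2, -20, 9)  (L[3][0] := -4)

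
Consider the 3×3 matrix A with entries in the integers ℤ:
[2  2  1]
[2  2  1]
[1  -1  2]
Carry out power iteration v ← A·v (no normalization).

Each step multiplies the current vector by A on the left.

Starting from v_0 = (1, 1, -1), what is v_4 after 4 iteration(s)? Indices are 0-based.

v_0 = (1, 1, -1).
v_1 = A·v_0 = (3, 3, -2).
v_2 = A·v_1 = (10, 10, -4).
v_3 = A·v_2 = (36, 36, -8).
v_4 = A·v_3 = (136, 136, -16).

v_4 = (136, 136, -16)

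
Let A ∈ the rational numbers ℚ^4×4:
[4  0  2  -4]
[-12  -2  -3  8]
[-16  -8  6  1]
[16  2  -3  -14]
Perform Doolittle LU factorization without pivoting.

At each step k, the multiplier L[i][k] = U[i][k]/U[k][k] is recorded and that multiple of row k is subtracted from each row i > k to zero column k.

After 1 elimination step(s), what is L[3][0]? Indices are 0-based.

L[3][0] = 4

Step 1: pivot at (0,0) is 4.
  row1 ← row1 − (-3)·row0  ⇒  L[1][0]=-3, U row1=(0, -2, 3, -4)
  row2 ← row2 − (-4)·row0  ⇒  L[2][0]=-4, U row2=(0, -8, 14, -15)
  row3 ← row3 − (4)·row0  ⇒  L[3][0]=4, U row3=(0, 2, -11, 2)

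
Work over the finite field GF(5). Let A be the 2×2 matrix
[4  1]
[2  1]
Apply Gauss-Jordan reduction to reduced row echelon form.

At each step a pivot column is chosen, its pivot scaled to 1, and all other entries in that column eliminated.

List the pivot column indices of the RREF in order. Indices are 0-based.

step 1: normalize row 0 (÷4) = (1, 4)
  row 1: subtract 2×row0 = (0, 3)
step 2: normalize row 1 (÷3) = (0, 1)
  row 0: subtract 4×row1 = (1, 0)

pivot columns: 0, 1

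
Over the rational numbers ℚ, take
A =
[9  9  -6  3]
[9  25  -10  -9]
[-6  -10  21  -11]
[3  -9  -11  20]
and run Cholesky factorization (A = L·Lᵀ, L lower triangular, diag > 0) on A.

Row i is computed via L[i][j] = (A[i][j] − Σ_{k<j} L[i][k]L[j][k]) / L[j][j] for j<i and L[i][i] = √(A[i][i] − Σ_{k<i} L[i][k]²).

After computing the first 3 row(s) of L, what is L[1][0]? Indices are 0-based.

Step 1: L[0][0] = √(9) = 3.
  L[1][0] = (9) / L[0][0] = 3.
Step 2: L[1][1] = √(16) = 4.
  L[2][0] = (-6) / L[0][0] = -2.
  L[2][1] = (-4) / L[1][1] = -1.
Step 3: L[2][2] = √(16) = 4.

L[1][0] = 3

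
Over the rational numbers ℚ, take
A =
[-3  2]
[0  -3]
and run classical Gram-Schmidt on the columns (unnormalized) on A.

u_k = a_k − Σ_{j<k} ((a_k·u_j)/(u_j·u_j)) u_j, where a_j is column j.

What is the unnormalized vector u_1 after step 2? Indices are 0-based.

Step 1: u_0 = a_0 = (-3, 0).
Step 2: u_1 = a_1 − (-2/3)·u_0 = (0, -3).

u_1 = (0, -3)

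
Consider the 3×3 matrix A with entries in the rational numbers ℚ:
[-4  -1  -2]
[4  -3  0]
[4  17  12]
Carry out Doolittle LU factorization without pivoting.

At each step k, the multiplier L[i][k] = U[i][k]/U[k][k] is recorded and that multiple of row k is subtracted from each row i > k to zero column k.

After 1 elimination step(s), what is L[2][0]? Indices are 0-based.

k=0: U[0][0]=-4
  eliminate (1,0): mult=-1, new row 1: (0, -4, -2); set L[1][0]=-1
  eliminate (2,0): mult=-1, new row 2: (0, 16, 10); set L[2][0]=-1

L[2][0] = -1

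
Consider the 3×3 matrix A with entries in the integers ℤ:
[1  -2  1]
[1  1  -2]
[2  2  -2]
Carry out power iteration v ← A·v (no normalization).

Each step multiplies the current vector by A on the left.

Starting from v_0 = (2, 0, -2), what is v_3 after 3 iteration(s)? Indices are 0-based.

v_3 = (12, -6, -20)

v_0 = (2, 0, -2).
v_1 = A·v_0 = (0, 6, 8).
v_2 = A·v_1 = (-4, -10, -4).
v_3 = A·v_2 = (12, -6, -20).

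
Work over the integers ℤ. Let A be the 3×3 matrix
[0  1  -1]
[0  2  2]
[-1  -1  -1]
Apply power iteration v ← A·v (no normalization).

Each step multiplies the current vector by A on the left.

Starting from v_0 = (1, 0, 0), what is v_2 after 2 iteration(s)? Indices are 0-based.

v_0 = (1, 0, 0).
v_1 = A·v_0 = (0, 0, -1).
v_2 = A·v_1 = (1, -2, 1).

v_2 = (1, -2, 1)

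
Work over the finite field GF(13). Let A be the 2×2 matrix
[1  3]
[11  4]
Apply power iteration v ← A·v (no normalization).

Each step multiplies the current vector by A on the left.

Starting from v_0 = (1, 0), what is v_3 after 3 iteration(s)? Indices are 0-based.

v_3 = (4, 9)

v_0 = (1, 0).
v_1 = A·v_0 = (1, 11).
v_2 = A·v_1 = (8, 3).
v_3 = A·v_2 = (4, 9).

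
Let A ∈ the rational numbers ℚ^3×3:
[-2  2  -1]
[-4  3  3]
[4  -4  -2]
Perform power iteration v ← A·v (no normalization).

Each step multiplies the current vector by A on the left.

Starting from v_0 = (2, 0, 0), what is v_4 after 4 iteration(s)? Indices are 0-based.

v_0 = (2, 0, 0).
v_1 = A·v_0 = (-4, -8, 8).
v_2 = A·v_1 = (-16, 16, 0).
v_3 = A·v_2 = (64, 112, -128).
v_4 = A·v_3 = (224, -304, 64).

v_4 = (224, -304, 64)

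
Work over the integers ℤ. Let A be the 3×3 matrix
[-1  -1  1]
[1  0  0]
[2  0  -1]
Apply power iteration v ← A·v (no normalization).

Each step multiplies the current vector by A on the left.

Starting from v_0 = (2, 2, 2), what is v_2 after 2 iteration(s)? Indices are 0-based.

v_2 = (2, -2, -6)

v_0 = (2, 2, 2).
v_1 = A·v_0 = (-2, 2, 2).
v_2 = A·v_1 = (2, -2, -6).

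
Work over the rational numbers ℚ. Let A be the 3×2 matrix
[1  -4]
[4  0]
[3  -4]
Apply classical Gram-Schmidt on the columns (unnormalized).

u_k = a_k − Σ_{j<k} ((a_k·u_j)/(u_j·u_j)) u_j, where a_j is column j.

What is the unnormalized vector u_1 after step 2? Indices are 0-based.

Step 1: u_0 = a_0 = (1, 4, 3).
Step 2: u_1 = a_1 − (-8/13)·u_0 = (-44/13, 32/13, -28/13).

u_1 = (-44/13, 32/13, -28/13)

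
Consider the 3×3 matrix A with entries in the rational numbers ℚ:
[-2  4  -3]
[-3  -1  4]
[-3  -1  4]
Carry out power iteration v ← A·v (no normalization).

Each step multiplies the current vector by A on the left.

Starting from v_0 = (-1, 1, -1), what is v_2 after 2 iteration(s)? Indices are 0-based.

v_2 = (-20, -33, -33)

v_0 = (-1, 1, -1).
v_1 = A·v_0 = (9, -2, -2).
v_2 = A·v_1 = (-20, -33, -33).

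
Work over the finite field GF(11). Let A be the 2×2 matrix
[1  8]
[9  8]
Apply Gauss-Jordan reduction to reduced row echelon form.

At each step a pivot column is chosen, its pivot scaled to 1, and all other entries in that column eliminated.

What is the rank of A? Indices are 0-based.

step 1: normalize row 0 (÷1) = (1, 8)
  row 1: subtract 9×row0 = (0, 2)
step 2: normalize row 1 (÷2) = (0, 1)
  row 0: subtract 8×row1 = (1, 0)

rank = 2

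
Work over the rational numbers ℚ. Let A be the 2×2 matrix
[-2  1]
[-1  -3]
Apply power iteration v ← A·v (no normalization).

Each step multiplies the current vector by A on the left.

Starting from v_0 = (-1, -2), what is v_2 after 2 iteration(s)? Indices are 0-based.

v_0 = (-1, -2).
v_1 = A·v_0 = (0, 7).
v_2 = A·v_1 = (7, -21).

v_2 = (7, -21)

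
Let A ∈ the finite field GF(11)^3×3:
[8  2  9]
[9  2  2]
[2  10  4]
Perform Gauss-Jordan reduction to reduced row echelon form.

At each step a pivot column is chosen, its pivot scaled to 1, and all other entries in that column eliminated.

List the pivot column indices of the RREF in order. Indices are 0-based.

[1] R0 /= 8  ⇒  (1, 3, 8)
     R1 -= 9·R0  ⇒  (0, 8, 7)
     R2 -= 2·R0  ⇒  (0, 4, 10)
[2] R1 /= 8  ⇒  (0, 1, 5)
     R0 -= 3·R1  ⇒  (1, 0, 4)
     R2 -= 4·R1  ⇒  (0, 0, 1)
[3] R2 /= 1  ⇒  (0, 0, 1)
     R0 -= 4·R2  ⇒  (1, 0, 0)
     R1 -= 5·R2  ⇒  (0, 1, 0)

pivot columns: 0, 1, 2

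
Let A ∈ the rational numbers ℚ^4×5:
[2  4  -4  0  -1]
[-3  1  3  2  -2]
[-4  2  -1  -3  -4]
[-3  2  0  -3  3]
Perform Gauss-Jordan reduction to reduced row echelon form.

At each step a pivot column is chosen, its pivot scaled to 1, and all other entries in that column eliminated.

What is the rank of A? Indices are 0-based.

pivot(0,0)=2: scale R0 → (1, 2, -2, 0, -1/2)
  clear (1,0): R1 −= (-3)R0 → (0, 7, -3, 2, -7/2)
  clear (2,0): R2 −= (-4)R0 → (0, 10, -9, -3, -6)
  clear (3,0): R3 −= (-3)R0 → (0, 8, -6, -3, 3/2)
pivot(1,1)=7: scale R1 → (0, 1, -3/7, 2/7, -1/2)
  clear (0,1): R0 −= (2)R1 → (1, 0, -8/7, -4/7, 1/2)
  clear (2,1): R2 −= (10)R1 → (0, 0, -33/7, -41/7, -1)
  clear (3,1): R3 −= (8)R1 → (0, 0, -18/7, -37/7, 11/2)
pivot(2,2)=-33/7: scale R2 → (0, 0, 1, 41/33, 7/33)
  clear (0,2): R0 −= (-8/7)R2 → (1, 0, 0, 28/33, 49/66)
  clear (1,2): R1 −= (-3/7)R2 → (0, 1, 0, 9/11, -9/22)
  clear (3,2): R3 −= (-18/7)R2 → (0, 0, 0, -23/11, 133/22)
pivot(3,3)=-23/11: scale R3 → (0, 0, 0, 1, -133/46)
  clear (0,3): R0 −= (28/33)R3 → (1, 0, 0, 0, 147/46)
  clear (1,3): R1 −= (9/11)R3 → (0, 1, 0, 0, 45/23)
  clear (2,3): R2 −= (41/33)R3 → (0, 0, 1, 0, 175/46)

rank = 4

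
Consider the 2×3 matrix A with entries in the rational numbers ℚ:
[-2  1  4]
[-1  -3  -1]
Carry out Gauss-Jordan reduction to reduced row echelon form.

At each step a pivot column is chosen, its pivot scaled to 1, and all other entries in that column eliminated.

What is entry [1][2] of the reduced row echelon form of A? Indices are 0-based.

step 1: normalize row 0 (÷-2) = (1, -1/2, -2)
  row 1: subtract -1×row0 = (0, -7/2, -3)
step 2: normalize row 1 (÷-7/2) = (0, 1, 6/7)
  row 0: subtract -1/2×row1 = (1, 0, -11/7)

M[1][2] = 6/7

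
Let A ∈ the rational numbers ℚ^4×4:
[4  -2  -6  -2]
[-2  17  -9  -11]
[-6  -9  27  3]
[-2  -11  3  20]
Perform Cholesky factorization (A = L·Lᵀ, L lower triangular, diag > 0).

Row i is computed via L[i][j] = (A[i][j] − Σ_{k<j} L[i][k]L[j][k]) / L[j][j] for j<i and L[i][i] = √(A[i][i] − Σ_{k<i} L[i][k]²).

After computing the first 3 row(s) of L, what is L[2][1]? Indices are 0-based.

L[2][1] = -3

Step 1: L[0][0] = √(4) = 2.
  L[1][0] = (-2) / L[0][0] = -1.
Step 2: L[1][1] = √(16) = 4.
  L[2][0] = (-6) / L[0][0] = -3.
  L[2][1] = (-12) / L[1][1] = -3.
Step 3: L[2][2] = √(9) = 3.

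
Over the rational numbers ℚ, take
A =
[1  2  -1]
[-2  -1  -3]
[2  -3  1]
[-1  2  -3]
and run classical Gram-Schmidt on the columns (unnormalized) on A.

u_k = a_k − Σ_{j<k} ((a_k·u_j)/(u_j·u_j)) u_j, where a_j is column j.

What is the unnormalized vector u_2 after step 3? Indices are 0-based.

u_2 = (-58/41, -59/41, -63/41, -66/41)

Step 1: u_0 = a_0 = (1, -2, 2, -1).
Step 2: u_1 = a_1 − (-2/5)·u_0 = (12/5, -9/5, -11/5, 8/5).
Step 3: u_2 = a_2 − (1)·u_0 − (-10/41)·u_1 = (-58/41, -59/41, -63/41, -66/41).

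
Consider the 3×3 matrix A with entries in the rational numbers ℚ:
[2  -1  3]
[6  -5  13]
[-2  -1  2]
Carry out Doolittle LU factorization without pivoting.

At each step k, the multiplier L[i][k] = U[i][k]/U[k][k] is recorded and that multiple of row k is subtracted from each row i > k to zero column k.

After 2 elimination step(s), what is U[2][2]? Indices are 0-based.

k=0: U[0][0]=2
  eliminate (1,0): mult=3, new row 1: (0, -2, 4); set L[1][0]=3
  eliminate (2,0): mult=-1, new row 2: (0, -2, 5); set L[2][0]=-1
k=1: U[1][1]=-2
  eliminate (2,1): mult=1, new row 2: (0, 0, 1); set L[2][1]=1

U[2][2] = 1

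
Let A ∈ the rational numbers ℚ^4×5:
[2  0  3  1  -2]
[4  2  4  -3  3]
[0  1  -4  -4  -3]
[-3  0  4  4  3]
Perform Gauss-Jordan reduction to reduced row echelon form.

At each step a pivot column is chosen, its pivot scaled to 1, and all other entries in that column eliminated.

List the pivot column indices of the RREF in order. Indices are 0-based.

pivot columns: 0, 1, 2, 3

pivot(0,0)=2: scale R0 → (1, 0, 3/2, 1/2, -1)
  clear (1,0): R1 −= (4)R0 → (0, 2, -2, -5, 7)
  clear (3,0): R3 −= (-3)R0 → (0, 0, 17/2, 11/2, 0)
pivot(1,1)=2: scale R1 → (0, 1, -1, -5/2, 7/2)
  clear (2,1): R2 −= (1)R1 → (0, 0, -3, -3/2, -13/2)
pivot(2,2)=-3: scale R2 → (0, 0, 1, 1/2, 13/6)
  clear (0,2): R0 −= (3/2)R2 → (1, 0, 0, -1/4, -17/4)
  clear (1,2): R1 −= (-1)R2 → (0, 1, 0, -2, 17/3)
  clear (3,2): R3 −= (17/2)R2 → (0, 0, 0, 5/4, -221/12)
pivot(3,3)=5/4: scale R3 → (0, 0, 0, 1, -221/15)
  clear (0,3): R0 −= (-1/4)R3 → (1, 0, 0, 0, -119/15)
  clear (1,3): R1 −= (-2)R3 → (0, 1, 0, 0, -119/5)
  clear (2,3): R2 −= (1/2)R3 → (0, 0, 1, 0, 143/15)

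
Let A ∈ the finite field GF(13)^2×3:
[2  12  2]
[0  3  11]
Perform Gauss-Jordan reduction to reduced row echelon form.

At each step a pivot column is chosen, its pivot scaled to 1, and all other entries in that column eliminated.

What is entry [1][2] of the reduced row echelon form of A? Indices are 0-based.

M[1][2] = 8

pivot(0,0)=2: scale R0 → (1, 6, 1)
pivot(1,1)=3: scale R1 → (0, 1, 8)
  clear (0,1): R0 −= (6)R1 → (1, 0, 5)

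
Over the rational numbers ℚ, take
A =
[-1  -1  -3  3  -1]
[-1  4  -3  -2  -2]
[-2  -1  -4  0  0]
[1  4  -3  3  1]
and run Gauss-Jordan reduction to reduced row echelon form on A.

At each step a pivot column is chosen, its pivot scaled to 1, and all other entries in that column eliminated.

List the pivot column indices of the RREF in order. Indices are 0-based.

pivot columns: 0, 1, 2, 3

pivot(0,0)=-1: scale R0 → (1, 1, 3, -3, 1)
  clear (1,0): R1 −= (-1)R0 → (0, 5, 0, -5, -1)
  clear (2,0): R2 −= (-2)R0 → (0, 1, 2, -6, 2)
  clear (3,0): R3 −= (1)R0 → (0, 3, -6, 6, 0)
pivot(1,1)=5: scale R1 → (0, 1, 0, -1, -1/5)
  clear (0,1): R0 −= (1)R1 → (1, 0, 3, -2, 6/5)
  clear (2,1): R2 −= (1)R1 → (0, 0, 2, -5, 11/5)
  clear (3,1): R3 −= (3)R1 → (0, 0, -6, 9, 3/5)
pivot(2,2)=2: scale R2 → (0, 0, 1, -5/2, 11/10)
  clear (0,2): R0 −= (3)R2 → (1, 0, 0, 11/2, -21/10)
  clear (3,2): R3 −= (-6)R2 → (0, 0, 0, -6, 36/5)
pivot(3,3)=-6: scale R3 → (0, 0, 0, 1, -6/5)
  clear (0,3): R0 −= (11/2)R3 → (1, 0, 0, 0, 9/2)
  clear (1,3): R1 −= (-1)R3 → (0, 1, 0, 0, -7/5)
  clear (2,3): R2 −= (-5/2)R3 → (0, 0, 1, 0, -19/10)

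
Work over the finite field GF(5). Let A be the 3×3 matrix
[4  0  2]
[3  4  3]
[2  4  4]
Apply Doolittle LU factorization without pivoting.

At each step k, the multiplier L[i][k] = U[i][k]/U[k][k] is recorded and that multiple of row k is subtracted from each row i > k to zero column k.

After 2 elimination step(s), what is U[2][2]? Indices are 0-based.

Step 1: pivot at (0,0) is 4.
  row1 ← row1 − (2)·row0  ⇒  L[1][0]=2, U row1=(0, 4, 4)
  row2 ← row2 − (3)·row0  ⇒  L[2][0]=3, U row2=(0, 4, 3)
Step 2: pivot at (1,1) is 4.
  row2 ← row2 − (1)·row1  ⇒  L[2][1]=1, U row2=(0, 0, 4)

U[2][2] = 4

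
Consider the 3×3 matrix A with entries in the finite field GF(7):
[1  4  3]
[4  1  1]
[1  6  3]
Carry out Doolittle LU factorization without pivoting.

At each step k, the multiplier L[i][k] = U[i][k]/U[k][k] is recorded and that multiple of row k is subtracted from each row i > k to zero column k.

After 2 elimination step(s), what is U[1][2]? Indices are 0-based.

U[1][2] = 3

[col 0] pivot 1
  R1 -= 4*R0 → (0, 6, 3)  (L[1][0] := 4)
  R2 -= 1*R0 → (0, 2, 0)  (L[2][0] := 1)
[col 1] pivot 6
  R2 -= 5*R1 → (0, 0, 6)  (L[2][1] := 5)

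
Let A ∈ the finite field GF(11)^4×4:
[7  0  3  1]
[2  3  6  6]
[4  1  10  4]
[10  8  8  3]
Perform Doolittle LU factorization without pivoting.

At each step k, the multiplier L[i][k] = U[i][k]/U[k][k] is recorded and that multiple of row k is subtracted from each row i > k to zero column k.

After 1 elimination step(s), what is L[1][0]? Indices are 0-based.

k=0: U[0][0]=7
  eliminate (1,0): mult=5, new row 1: (0, 3, 2, 1); set L[1][0]=5
  eliminate (2,0): mult=10, new row 2: (0, 1, 2, 5); set L[2][0]=10
  eliminate (3,0): mult=3, new row 3: (0, 8, 10, 0); set L[3][0]=3

L[1][0] = 5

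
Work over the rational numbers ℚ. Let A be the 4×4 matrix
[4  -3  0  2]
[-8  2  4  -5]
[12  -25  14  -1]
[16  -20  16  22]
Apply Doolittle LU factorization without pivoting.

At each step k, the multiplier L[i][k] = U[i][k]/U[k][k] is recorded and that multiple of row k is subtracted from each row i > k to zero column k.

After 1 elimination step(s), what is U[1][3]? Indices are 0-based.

U[1][3] = -1

Step 1: pivot at (0,0) is 4.
  row1 ← row1 − (-2)·row0  ⇒  L[1][0]=-2, U row1=(0, -4, 4, -1)
  row2 ← row2 − (3)·row0  ⇒  L[2][0]=3, U row2=(0, -16, 14, -7)
  row3 ← row3 − (4)·row0  ⇒  L[3][0]=4, U row3=(0, -8, 16, 14)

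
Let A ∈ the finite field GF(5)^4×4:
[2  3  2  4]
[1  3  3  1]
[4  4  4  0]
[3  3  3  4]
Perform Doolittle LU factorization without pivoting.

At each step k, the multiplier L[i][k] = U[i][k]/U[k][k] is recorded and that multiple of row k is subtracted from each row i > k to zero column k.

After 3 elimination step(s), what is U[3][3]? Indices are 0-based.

U[3][3] = 4

[col 0] pivot 2
  R1 -= 3*R0 → (0, 4, 2, 4)  (L[1][0] := 3)
  R2 -= 2*R0 → (0, 3, 0, 2)  (L[2][0] := 2)
  R3 -= 4*R0 → (0, 1, 0, 3)  (L[3][0] := 4)
[col 1] pivot 4
  R2 -= 2*R1 → (0, 0, 1, 4)  (L[2][1] := 2)
  R3 -= 4*R1 → (0, 0, 2, 2)  (L[3][1] := 4)
[col 2] pivot 1
  R3 -= 2*R2 → (0, 0, 0, 4)  (L[3][2] := 2)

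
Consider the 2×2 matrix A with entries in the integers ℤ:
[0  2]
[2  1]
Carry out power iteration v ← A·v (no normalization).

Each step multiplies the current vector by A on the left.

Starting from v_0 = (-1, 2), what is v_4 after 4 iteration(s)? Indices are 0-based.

v_4 = (16, 40)

v_0 = (-1, 2).
v_1 = A·v_0 = (4, 0).
v_2 = A·v_1 = (0, 8).
v_3 = A·v_2 = (16, 8).
v_4 = A·v_3 = (16, 40).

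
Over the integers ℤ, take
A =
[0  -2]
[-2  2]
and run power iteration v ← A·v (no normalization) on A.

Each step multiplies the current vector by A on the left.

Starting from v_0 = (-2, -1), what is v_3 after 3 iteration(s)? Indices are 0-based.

v_0 = (-2, -1).
v_1 = A·v_0 = (2, 2).
v_2 = A·v_1 = (-4, 0).
v_3 = A·v_2 = (0, 8).

v_3 = (0, 8)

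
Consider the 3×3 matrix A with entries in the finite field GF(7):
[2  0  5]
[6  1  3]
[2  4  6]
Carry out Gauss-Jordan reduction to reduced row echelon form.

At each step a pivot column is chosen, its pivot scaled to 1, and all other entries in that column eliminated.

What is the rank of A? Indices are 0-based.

rank = 2

[1] R0 /= 2  ⇒  (1, 0, 6)
     R1 -= 6·R0  ⇒  (0, 1, 2)
     R2 -= 2·R0  ⇒  (0, 4, 1)
[2] R1 /= 1  ⇒  (0, 1, 2)
     R2 -= 4·R1  ⇒  (0, 0, 0)
column 2 empty below row 2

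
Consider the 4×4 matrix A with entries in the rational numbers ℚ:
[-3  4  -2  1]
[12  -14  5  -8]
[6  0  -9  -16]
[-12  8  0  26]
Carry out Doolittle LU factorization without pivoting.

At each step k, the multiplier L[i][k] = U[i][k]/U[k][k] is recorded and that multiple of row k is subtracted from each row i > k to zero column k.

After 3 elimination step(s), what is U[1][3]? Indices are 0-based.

k=0: U[0][0]=-3
  eliminate (1,0): mult=-4, new row 1: (0, 2, -3, -4); set L[1][0]=-4
  eliminate (2,0): mult=-2, new row 2: (0, 8, -13, -14); set L[2][0]=-2
  eliminate (3,0): mult=4, new row 3: (0, -8, 8, 22); set L[3][0]=4
k=1: U[1][1]=2
  eliminate (2,1): mult=4, new row 2: (0, 0, -1, 2); set L[2][1]=4
  eliminate (3,1): mult=-4, new row 3: (0, 0, -4, 6); set L[3][1]=-4
k=2: U[2][2]=-1
  eliminate (3,2): mult=4, new row 3: (0, 0, 0, -2); set L[3][2]=4

U[1][3] = -4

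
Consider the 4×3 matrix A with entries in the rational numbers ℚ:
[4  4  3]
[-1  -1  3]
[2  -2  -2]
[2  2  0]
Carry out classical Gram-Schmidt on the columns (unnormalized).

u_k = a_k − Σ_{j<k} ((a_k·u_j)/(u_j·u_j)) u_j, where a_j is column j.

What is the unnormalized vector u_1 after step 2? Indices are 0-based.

Step 1: u_0 = a_0 = (4, -1, 2, 2).
Step 2: u_1 = a_1 − (17/25)·u_0 = (32/25, -8/25, -84/25, 16/25).

u_1 = (32/25, -8/25, -84/25, 16/25)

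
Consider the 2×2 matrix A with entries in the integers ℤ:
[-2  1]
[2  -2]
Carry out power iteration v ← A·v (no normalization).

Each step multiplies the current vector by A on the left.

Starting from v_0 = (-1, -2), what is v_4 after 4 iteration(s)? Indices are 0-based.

v_4 = (28, -40)

v_0 = (-1, -2).
v_1 = A·v_0 = (0, 2).
v_2 = A·v_1 = (2, -4).
v_3 = A·v_2 = (-8, 12).
v_4 = A·v_3 = (28, -40).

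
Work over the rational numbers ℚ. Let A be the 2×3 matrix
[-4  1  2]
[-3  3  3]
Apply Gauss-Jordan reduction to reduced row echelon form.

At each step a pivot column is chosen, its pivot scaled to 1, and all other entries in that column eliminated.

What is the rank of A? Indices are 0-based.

rank = 2

[1] R0 /= -4  ⇒  (1, -1/4, -1/2)
     R1 -= -3·R0  ⇒  (0, 9/4, 3/2)
[2] R1 /= 9/4  ⇒  (0, 1, 2/3)
     R0 -= -1/4·R1  ⇒  (1, 0, -1/3)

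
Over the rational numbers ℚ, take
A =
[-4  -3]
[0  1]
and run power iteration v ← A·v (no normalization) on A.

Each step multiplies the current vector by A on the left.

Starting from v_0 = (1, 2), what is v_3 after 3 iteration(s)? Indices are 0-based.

v_3 = (-142, 2)

v_0 = (1, 2).
v_1 = A·v_0 = (-10, 2).
v_2 = A·v_1 = (34, 2).
v_3 = A·v_2 = (-142, 2).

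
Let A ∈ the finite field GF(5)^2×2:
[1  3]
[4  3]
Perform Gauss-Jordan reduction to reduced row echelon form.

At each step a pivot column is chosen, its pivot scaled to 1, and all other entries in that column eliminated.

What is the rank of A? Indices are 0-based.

rank = 2

pivot(0,0)=1: scale R0 → (1, 3)
  clear (1,0): R1 −= (4)R0 → (0, 1)
pivot(1,1)=1: scale R1 → (0, 1)
  clear (0,1): R0 −= (3)R1 → (1, 0)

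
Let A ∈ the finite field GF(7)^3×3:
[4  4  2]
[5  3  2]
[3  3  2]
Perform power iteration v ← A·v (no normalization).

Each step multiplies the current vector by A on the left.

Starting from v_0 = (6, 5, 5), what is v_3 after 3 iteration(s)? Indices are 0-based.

v_3 = (0, 1, 0)

v_0 = (6, 5, 5).
v_1 = A·v_0 = (5, 6, 1).
v_2 = A·v_1 = (4, 3, 0).
v_3 = A·v_2 = (0, 1, 0).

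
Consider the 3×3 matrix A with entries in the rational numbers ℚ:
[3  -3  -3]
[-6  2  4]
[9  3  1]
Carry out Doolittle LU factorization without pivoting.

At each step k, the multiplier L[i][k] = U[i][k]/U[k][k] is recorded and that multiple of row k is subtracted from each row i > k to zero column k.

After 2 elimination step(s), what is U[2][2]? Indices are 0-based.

U[2][2] = 4

Step 1: pivot at (0,0) is 3.
  row1 ← row1 − (-2)·row0  ⇒  L[1][0]=-2, U row1=(0, -4, -2)
  row2 ← row2 − (3)·row0  ⇒  L[2][0]=3, U row2=(0, 12, 10)
Step 2: pivot at (1,1) is -4.
  row2 ← row2 − (-3)·row1  ⇒  L[2][1]=-3, U row2=(0, 0, 4)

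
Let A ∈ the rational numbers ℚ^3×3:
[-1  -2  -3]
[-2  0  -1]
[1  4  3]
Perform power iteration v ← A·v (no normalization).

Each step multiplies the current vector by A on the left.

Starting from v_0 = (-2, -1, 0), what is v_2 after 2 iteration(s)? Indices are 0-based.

v_0 = (-2, -1, 0).
v_1 = A·v_0 = (4, 4, -6).
v_2 = A·v_1 = (6, -2, 2).

v_2 = (6, -2, 2)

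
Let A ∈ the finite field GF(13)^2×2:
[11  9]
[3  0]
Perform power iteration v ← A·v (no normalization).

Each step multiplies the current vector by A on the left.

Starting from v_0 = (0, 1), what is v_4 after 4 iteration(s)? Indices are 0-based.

v_0 = (0, 1).
v_1 = A·v_0 = (9, 0).
v_2 = A·v_1 = (8, 1).
v_3 = A·v_2 = (6, 11).
v_4 = A·v_3 = (9, 5).

v_4 = (9, 5)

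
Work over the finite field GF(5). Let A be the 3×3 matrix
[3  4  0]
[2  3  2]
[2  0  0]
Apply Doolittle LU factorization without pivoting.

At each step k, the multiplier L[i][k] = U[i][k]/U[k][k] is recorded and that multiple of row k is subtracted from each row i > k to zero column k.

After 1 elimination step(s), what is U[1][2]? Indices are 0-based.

U[1][2] = 2

[col 0] pivot 3
  R1 -= 4*R0 → (0, 2, 2)  (L[1][0] := 4)
  R2 -= 4*R0 → (0, 4, 0)  (L[2][0] := 4)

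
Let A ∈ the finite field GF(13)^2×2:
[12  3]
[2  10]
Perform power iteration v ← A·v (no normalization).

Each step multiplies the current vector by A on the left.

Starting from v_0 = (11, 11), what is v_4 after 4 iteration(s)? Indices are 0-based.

v_0 = (11, 11).
v_1 = A·v_0 = (9, 2).
v_2 = A·v_1 = (10, 12).
v_3 = A·v_2 = (0, 10).
v_4 = A·v_3 = (4, 9).

v_4 = (4, 9)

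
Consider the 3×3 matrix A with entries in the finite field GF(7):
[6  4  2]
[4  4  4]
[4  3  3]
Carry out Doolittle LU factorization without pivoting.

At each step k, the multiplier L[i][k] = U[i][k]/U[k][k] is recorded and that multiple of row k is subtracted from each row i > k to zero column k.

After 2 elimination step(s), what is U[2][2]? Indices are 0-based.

U[2][2] = 1

[col 0] pivot 6
  R1 -= 3*R0 → (0, 6, 5)  (L[1][0] := 3)
  R2 -= 3*R0 → (0, 5, 4)  (L[2][0] := 3)
[col 1] pivot 6
  R2 -= 2*R1 → (0, 0, 1)  (L[2][1] := 2)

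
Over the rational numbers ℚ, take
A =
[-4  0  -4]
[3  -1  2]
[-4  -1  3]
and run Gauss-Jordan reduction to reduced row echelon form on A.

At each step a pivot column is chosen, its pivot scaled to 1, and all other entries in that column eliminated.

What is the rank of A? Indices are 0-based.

rank = 3

[1] R0 /= -4  ⇒  (1, 0, 1)
     R1 -= 3·R0  ⇒  (0, -1, -1)
     R2 -= -4·R0  ⇒  (0, -1, 7)
[2] R1 /= -1  ⇒  (0, 1, 1)
     R2 -= -1·R1  ⇒  (0, 0, 8)
[3] R2 /= 8  ⇒  (0, 0, 1)
     R0 -= 1·R2  ⇒  (1, 0, 0)
     R1 -= 1·R2  ⇒  (0, 1, 0)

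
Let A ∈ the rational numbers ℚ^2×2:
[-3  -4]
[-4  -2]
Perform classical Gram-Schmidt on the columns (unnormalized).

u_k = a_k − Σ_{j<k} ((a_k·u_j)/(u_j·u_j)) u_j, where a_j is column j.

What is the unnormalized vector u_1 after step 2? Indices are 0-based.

u_1 = (-8/5, 6/5)

Step 1: u_0 = a_0 = (-3, -4).
Step 2: u_1 = a_1 − (4/5)·u_0 = (-8/5, 6/5).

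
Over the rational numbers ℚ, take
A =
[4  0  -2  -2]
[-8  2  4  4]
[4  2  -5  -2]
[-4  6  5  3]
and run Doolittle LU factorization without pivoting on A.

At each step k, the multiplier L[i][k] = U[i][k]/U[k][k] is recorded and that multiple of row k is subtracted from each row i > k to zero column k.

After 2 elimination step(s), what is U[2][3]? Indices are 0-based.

U[2][3] = 0

[col 0] pivot 4
  R1 -= -2*R0 → (0, 2, 0, 0)  (L[1][0] := -2)
  R2 -= 1*R0 → (0, 2, -3, 0)  (L[2][0] := 1)
  R3 -= -1*R0 → (0, 6, 3, 1)  (L[3][0] := -1)
[col 1] pivot 2
  R2 -= 1*R1 → (0, 0, -3, 0)  (L[2][1] := 1)
  R3 -= 3*R1 → (0, 0, 3, 1)  (L[3][1] := 3)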